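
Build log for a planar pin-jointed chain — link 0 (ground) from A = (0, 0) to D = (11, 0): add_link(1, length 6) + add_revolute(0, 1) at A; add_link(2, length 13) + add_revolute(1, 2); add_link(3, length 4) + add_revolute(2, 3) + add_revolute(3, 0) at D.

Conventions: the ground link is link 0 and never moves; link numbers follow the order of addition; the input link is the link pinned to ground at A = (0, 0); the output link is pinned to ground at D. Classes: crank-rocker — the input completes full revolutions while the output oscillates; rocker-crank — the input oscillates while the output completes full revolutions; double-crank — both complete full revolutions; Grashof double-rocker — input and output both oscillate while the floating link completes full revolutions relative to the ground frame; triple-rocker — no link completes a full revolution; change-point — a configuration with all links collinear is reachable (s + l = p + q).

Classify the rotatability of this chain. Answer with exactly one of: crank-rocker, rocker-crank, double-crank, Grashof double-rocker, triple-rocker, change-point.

lengths: ground=11, input=6, coupler=13, output=4
sorted: s=4 (shortest), l=13 (longest), p+q=17
s + l = 17 vs p + q = 17
s + l = p + q → change-point (collinear configuration reachable)

change-point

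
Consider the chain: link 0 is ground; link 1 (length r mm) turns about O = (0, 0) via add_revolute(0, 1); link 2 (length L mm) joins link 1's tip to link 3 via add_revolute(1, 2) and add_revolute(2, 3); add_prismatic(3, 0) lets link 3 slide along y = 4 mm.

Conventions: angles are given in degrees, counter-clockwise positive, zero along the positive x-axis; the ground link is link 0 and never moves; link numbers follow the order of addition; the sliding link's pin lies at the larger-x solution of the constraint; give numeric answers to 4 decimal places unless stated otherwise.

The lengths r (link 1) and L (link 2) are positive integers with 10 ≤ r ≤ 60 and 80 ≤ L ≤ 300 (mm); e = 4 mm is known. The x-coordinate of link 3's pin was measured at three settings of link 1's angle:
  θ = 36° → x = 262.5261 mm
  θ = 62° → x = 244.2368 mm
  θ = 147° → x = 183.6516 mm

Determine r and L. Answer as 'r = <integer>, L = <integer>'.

constraint per measurement: (x − r cos θ)² + (r sin θ − e)² = L²
subtracting the θ₁ and θ₂ equations cancels the r² and L² terms:
r = (x₁² − x₂²) / (2[(x₁cos θ₁ + e sin θ₁) − (x₂cos θ₂ + e sin θ₂)]) = 48.0000 → r = 48
L² = (x₁ − r cos θ₁)² + (r sin θ₁ − e)² = 50624.9883 → L = 225.0000 → L = 225
check at θ₃=147°: x = 183.6516 (printed 183.6516) ✓

r = 48, L = 225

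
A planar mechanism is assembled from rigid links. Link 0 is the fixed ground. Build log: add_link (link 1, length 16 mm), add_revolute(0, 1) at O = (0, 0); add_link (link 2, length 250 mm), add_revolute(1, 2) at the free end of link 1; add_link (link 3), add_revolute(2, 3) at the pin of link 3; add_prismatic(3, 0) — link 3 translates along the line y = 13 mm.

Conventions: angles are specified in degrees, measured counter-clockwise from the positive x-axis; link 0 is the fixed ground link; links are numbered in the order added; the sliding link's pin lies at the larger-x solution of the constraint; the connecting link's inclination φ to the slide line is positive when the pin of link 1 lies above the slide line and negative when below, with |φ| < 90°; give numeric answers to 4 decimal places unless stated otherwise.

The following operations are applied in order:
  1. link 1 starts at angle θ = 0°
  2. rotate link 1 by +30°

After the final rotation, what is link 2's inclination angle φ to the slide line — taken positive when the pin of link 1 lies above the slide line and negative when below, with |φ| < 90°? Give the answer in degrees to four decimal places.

geometry: r = 16 mm, L = 250 mm, e = 13 mm; θ starts at 0°
rotate link 1 by +30°: θ ← 0° +30° = 30°
h = r sin θ − e = 8.000000 − 13 = -5.000000
sin φ = h / L = -5.000000 / 250 = -0.02000000
φ = arcsin(-0.02000000) = -1.145992°

-1.1460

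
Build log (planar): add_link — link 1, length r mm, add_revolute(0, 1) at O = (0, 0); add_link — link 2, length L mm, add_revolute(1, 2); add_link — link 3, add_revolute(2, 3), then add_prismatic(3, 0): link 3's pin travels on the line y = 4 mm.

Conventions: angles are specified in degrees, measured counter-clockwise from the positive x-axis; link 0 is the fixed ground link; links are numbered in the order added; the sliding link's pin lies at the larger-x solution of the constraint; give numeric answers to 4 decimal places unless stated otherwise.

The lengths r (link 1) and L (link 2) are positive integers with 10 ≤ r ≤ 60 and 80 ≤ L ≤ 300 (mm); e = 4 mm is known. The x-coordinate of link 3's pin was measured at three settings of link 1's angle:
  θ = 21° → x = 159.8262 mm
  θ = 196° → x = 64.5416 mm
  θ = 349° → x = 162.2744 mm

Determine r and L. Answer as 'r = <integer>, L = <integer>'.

constraint per measurement: (x − r cos θ)² + (r sin θ − e)² = L²
subtracting the θ₁ and θ₂ equations cancels the r² and L² terms:
r = (x₁² − x₂²) / (2[(x₁cos θ₁ + e sin θ₁) − (x₂cos θ₂ + e sin θ₂)]) = 50.0000 → r = 50
L² = (x₁ − r cos θ₁)² + (r sin θ₁ − e)² = 12996.0058 → L = 114.0000 → L = 114
check at θ₃=349°: x = 162.2744 (printed 162.2744) ✓

r = 50, L = 114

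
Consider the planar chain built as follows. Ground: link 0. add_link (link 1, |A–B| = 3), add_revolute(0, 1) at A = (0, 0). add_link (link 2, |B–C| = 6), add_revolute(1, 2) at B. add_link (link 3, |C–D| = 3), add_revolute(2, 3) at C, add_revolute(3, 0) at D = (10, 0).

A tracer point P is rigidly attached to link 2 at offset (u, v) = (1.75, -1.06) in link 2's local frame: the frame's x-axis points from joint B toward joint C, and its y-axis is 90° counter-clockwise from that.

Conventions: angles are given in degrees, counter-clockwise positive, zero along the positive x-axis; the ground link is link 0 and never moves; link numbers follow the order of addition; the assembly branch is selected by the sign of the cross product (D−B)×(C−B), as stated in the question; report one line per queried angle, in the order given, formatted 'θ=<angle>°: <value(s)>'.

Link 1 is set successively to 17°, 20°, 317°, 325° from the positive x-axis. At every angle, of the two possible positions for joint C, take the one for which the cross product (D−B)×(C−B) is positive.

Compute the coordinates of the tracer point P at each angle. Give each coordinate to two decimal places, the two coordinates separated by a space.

A=(0,0), D=(10.00,0)
θ=17°: B = A + 3.00·(cos17°, sin17°) = (2.8689, 0.8771)
θ=17°: |BD| = 7.1848
θ=17°: circle(B,6.00) ∩ circle(D,3.00): a=5.4714, h=2.4625
θ=17°:   candidates: C₊=(8.6000,2.6533) cross=17.693; C₋=(7.9987,-2.2349) cross=-17.693
θ=17°:   branch + wants cross > 0 → take C=(8.6000,2.6533) (cross=17.693)
θ=17°: ex = (C−B)/|BC| = (0.9552,0.2960); ey = (-0.2960,0.9552)
θ=17°: P = B + 1.75·ex + -1.06·ey = (4.8543,0.3827)
θ=20°: B = A + 3.00·(cos20°, sin20°) = (2.8191, 1.0261)
θ=20°: |BD| = 7.2539
θ=20°: circle(B,6.00) ∩ circle(D,3.00): a=5.4880, h=2.4252
θ=20°:   candidates: C₊=(8.5950,2.6506) cross=17.592; C₋=(7.9089,-2.1511) cross=-17.592
θ=20°:   branch + wants cross > 0 → take C=(8.5950,2.6506) (cross=17.592)
θ=20°: ex = (C−B)/|BC| = (0.9626,0.2708); ey = (-0.2708,0.9626)
θ=20°: P = B + 1.75·ex + -1.06·ey = (4.7907,0.4795)
θ=317°: B = A + 3.00·(cos317°, sin317°) = (2.1941, -2.0460)
θ=317°: |BD| = 8.0696
θ=317°: circle(B,6.00) ∩ circle(D,3.00): a=5.7078, h=1.8497
θ=317°:   candidates: C₊=(7.2463,1.1905) cross=14.927; C₋=(8.1843,-2.3881) cross=-14.927
θ=317°:   branch + wants cross > 0 → take C=(7.2463,1.1905) (cross=14.927)
θ=317°: ex = (C−B)/|BC| = (0.8420,0.5394); ey = (-0.5394,0.8420)
θ=317°: P = B + 1.75·ex + -1.06·ey = (4.2394,-1.9946)
θ=325°: B = A + 3.00·(cos325°, sin325°) = (2.4575, -1.7207)
θ=325°: |BD| = 7.7363
θ=325°: circle(B,6.00) ∩ circle(D,3.00): a=5.6132, h=2.1195
θ=325°:   candidates: C₊=(7.4586,1.5942) cross=16.397; C₋=(8.4014,-2.5386) cross=-16.397
θ=325°:   branch + wants cross > 0 → take C=(7.4586,1.5942) (cross=16.397)
θ=325°: ex = (C−B)/|BC| = (0.8335,0.5525); ey = (-0.5525,0.8335)
θ=325°: P = B + 1.75·ex + -1.06·ey = (4.5018,-1.6374)

θ=17°: 4.85 0.38
θ=20°: 4.79 0.48
θ=317°: 4.24 -1.99
θ=325°: 4.50 -1.64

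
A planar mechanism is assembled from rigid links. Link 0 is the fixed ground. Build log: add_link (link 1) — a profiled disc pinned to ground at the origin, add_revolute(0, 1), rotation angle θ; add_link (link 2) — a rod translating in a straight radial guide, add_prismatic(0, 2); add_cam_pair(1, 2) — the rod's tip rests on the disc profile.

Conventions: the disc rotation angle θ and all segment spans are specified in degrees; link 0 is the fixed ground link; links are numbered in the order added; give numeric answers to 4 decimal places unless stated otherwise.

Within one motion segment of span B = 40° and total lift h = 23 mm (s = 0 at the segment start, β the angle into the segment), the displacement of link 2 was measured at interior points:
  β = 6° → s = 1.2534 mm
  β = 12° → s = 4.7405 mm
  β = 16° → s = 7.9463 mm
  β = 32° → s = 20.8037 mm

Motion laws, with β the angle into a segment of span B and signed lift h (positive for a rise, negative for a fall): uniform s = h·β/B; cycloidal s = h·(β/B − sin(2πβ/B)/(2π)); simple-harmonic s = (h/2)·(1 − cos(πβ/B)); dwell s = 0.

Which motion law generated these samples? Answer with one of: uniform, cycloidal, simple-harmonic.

candidates at β/B = r: uniform s = h·r (linear in β); cycloidal s = h·(r − sin(2πr)/(2π)); simple-harmonic s = (h/2)(1 − cos(πr))
β=6°: printed 1.2534 | uniform 3.4500, cycloidal 0.4885, simple-harmonic 1.2534
β=12°: printed 4.7405 | uniform 6.9000, cycloidal 3.4186, simple-harmonic 4.7405
β=16°: printed 7.9463 | uniform 9.2000, cycloidal 7.0484, simple-harmonic 7.9463
β=32°: printed 20.8037 | uniform 18.4000, cycloidal 21.8814, simple-harmonic 20.8037
only one law matches every sample → simple-harmonic

simple-harmonic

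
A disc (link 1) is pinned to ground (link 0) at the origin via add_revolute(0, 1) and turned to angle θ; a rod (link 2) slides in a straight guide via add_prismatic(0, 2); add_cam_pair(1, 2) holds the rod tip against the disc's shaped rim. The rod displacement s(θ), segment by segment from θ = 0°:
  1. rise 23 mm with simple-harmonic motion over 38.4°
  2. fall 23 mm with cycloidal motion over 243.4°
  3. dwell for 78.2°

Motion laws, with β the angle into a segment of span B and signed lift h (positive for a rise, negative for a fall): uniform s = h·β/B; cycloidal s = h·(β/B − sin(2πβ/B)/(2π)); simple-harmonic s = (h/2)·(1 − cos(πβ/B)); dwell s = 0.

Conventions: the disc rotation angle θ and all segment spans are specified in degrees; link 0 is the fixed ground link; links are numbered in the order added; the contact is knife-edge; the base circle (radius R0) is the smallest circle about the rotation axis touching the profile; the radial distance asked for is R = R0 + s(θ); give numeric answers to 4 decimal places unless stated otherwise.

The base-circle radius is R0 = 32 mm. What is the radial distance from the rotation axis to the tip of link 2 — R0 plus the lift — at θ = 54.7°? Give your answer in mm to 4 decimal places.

segment 1 (0° to 38.4°, simple-harmonic, h = 23) is passed completely: s = 0.0000 + (23) = 23.0000
θ = 54.7° falls in segment 2 (38.4° to 281.8°, cycloidal, h = -23): β = 54.7 − 38.4 = 16.3°, B = 243.4°; Δs = -23·(0.0670 − sin(2π·0.0670)/(2π)) = -0.0450; s = 23.0000 − 0.0450 = 22.9550
R = R0 + s = 32 + 22.9550 = 54.9550

54.9550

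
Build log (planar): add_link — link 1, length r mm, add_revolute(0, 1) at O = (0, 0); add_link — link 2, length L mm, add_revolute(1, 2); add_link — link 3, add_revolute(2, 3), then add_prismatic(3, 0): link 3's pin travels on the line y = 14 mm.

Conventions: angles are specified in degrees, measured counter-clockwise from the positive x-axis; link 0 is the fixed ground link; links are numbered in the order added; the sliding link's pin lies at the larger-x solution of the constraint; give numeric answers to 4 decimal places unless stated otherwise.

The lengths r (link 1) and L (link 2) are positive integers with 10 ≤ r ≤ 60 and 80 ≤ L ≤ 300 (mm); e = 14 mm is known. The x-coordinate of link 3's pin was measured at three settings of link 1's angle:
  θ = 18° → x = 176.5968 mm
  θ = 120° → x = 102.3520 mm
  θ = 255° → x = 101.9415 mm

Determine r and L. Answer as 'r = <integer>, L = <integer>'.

constraint per measurement: (x − r cos θ)² + (r sin θ − e)² = L²
subtracting the θ₁ and θ₂ equations cancels the r² and L² terms:
r = (x₁² − x₂²) / (2[(x₁cos θ₁ + e sin θ₁) − (x₂cos θ₂ + e sin θ₂)]) = 49.0000 → r = 49
L² = (x₁ − r cos θ₁)² + (r sin θ₁ − e)² = 16900.0118 → L = 130.0000 → L = 130
check at θ₃=255°: x = 101.9415 (printed 101.9415) ✓

r = 49, L = 130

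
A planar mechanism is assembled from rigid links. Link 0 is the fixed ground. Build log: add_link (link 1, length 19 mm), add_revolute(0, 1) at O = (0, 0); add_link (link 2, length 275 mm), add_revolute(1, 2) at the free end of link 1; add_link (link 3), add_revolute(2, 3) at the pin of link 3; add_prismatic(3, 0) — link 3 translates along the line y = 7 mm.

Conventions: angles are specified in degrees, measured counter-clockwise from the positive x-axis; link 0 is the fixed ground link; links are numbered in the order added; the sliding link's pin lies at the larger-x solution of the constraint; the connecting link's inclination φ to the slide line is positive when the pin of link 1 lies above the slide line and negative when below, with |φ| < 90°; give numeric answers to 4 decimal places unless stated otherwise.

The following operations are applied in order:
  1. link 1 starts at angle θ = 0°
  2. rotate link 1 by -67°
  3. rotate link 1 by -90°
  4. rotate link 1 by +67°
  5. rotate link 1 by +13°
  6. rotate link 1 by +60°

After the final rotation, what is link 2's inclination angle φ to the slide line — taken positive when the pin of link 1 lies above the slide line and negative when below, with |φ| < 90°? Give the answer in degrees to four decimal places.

geometry: r = 19 mm, L = 275 mm, e = 7 mm; θ starts at 0°
rotate link 1 by -67°: θ ← 0° -67° = -67°
rotate link 1 by -90°: θ ← -67° -90° = -157°
rotate link 1 by +67°: θ ← -157° +67° = -90°
rotate link 1 by +13°: θ ← -90° +13° = -77°
rotate link 1 by +60°: θ ← -77° +60° = -17°
h = r sin θ − e = -5.555062 − 7 = -12.555062
sin φ = h / L = -12.555062 / 275 = -0.04565477
φ = arcsin(-0.04565477) = -2.616735°

-2.6167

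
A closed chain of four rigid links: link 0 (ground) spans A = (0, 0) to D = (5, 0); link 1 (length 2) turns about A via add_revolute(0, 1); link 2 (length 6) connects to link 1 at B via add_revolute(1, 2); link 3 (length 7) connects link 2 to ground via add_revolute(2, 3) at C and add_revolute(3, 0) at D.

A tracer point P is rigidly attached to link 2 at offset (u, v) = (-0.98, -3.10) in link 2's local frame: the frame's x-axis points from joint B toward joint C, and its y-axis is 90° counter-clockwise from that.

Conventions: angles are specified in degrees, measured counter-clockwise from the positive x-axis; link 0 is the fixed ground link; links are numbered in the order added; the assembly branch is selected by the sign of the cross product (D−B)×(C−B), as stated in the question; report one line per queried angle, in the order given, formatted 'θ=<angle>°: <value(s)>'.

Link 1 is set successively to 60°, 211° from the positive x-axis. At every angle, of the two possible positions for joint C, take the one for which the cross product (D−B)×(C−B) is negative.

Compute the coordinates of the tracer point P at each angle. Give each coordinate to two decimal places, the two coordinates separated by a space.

A=(0,0), D=(5.00,0)
θ=60°: B = A + 2.00·(cos60°, sin60°) = (1.0000, 1.7321)
θ=60°: |BD| = 4.3589
θ=60°: circle(B,6.00) ∩ circle(D,7.00): a=0.6882, h=5.9604
θ=60°:   candidates: C₊=(4.0000,6.9282) cross=25.981; C₋=(-0.7368,-4.0111) cross=-25.981
θ=60°:   branch - wants cross < 0 → take C=(-0.7368,-4.0111) (cross=-25.981)
θ=60°: ex = (C−B)/|BC| = (-0.2895,-0.9572); ey = (0.9572,-0.2895)
θ=60°: P = B + -0.98·ex + -3.10·ey = (-1.6836,3.5675)
θ=211°: B = A + 2.00·(cos211°, sin211°) = (-1.7143, -1.0301)
θ=211°: |BD| = 6.7929
θ=211°: circle(B,6.00) ∩ circle(D,7.00): a=2.4396, h=5.4817
θ=211°:   candidates: C₊=(-0.1342,4.7581) cross=37.236; C₋=(1.5283,-6.0784) cross=-37.236
θ=211°:   branch - wants cross < 0 → take C=(1.5283,-6.0784) (cross=-37.236)
θ=211°: ex = (C−B)/|BC| = (0.5404,-0.8414); ey = (0.8414,0.5404)
θ=211°: P = B + -0.98·ex + -3.10·ey = (-4.8523,-1.8809)

θ=60°: -1.68 3.57
θ=211°: -4.85 -1.88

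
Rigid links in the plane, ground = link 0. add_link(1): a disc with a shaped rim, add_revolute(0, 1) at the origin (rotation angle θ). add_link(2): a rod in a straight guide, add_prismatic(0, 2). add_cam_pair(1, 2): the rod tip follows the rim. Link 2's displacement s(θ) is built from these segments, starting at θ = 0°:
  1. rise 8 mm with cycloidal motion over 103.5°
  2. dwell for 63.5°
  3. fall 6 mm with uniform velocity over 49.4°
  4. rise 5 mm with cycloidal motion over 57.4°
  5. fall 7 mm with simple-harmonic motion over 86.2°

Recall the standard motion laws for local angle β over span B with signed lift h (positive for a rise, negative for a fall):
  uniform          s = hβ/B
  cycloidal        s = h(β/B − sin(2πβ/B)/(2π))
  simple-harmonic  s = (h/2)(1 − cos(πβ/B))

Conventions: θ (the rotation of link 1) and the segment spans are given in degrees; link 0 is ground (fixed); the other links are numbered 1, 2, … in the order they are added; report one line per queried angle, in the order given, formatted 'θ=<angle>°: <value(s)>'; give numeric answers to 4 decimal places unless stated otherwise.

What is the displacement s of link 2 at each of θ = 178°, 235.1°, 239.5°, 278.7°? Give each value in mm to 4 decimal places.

segment 1 (0° to 103.5°, cycloidal, h = 8) is passed completely: s = 0.0000 + (8) = 8.0000
segment 2 (103.5° to 167°, dwell): s unchanged at 8.0000
θ = 178° falls in segment 3 (167° to 216.4°, uniform, h = -6): β = 178 − 167 = 11°, B = 49.4°; Δs = -6·11/49.4 = -1.3360; s = 8.0000 − 1.3360 = 6.6640
segment 3 (167° to 216.4°, uniform, h = -6) is passed completely: s = 8.0000 + (-6) = 2.0000
θ = 235.1° falls in segment 4 (216.4° to 273.8°, cycloidal, h = 5): β = 235.1 − 216.4 = 18.7°, B = 57.4°; Δs = 5·(0.3258 − sin(2π·0.3258)/(2π)) = 0.9217; s = 2.0000 + 0.9217 = 2.9217
θ = 239.5° falls in segment 4 (216.4° to 273.8°, cycloidal, h = 5): β = 239.5 − 216.4 = 23.1°, B = 57.4°; Δs = 5·(0.4024 − sin(2π·0.4024)/(2π)) = 1.5544; s = 2.0000 + 1.5544 = 3.5544
segment 4 (216.4° to 273.8°, cycloidal, h = 5) is passed completely: s = 2.0000 + (5) = 7.0000
θ = 278.7° falls in segment 5 (273.8° to 360°, simple-harmonic, h = -7): β = 278.7 − 273.8 = 4.9°, B = 86.2°; Δs = -7/2·(1 − cos(π·0.0568)) = -0.0557; s = 7.0000 − 0.0557 = 6.9443

θ=178°: 6.6640
θ=235.1°: 2.9217
θ=239.5°: 3.5544
θ=278.7°: 6.9443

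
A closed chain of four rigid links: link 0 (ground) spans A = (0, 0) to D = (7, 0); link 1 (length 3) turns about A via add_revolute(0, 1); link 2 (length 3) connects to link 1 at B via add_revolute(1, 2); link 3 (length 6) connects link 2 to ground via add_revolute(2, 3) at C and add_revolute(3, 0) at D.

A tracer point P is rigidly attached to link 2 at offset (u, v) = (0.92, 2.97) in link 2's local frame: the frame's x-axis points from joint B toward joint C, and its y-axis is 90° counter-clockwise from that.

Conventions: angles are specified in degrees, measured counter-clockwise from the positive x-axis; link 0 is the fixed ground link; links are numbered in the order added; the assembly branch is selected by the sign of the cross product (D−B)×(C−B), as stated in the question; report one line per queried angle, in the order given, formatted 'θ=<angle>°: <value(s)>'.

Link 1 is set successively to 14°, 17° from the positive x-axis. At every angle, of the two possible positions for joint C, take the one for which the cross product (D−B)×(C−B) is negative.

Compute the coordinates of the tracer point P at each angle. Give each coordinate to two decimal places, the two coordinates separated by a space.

A=(0,0), D=(7.00,0)
θ=14°: B = A + 3.00·(cos14°, sin14°) = (2.9109, 0.7258)
θ=14°: |BD| = 4.1530
θ=14°: circle(B,3.00) ∩ circle(D,6.00): a=-1.1741, h=2.7607
θ=14°:   candidates: C₊=(2.2373,3.6492) cross=11.465; C₋=(1.2724,-1.7873) cross=-11.465
θ=14°:   branch - wants cross < 0 → take C=(1.2724,-1.7873) (cross=-11.465)
θ=14°: ex = (C−B)/|BC| = (-0.5462,-0.8377); ey = (0.8377,-0.5462)
θ=14°: P = B + 0.92·ex + 2.97·ey = (4.8963,-1.6670)
θ=17°: B = A + 3.00·(cos17°, sin17°) = (2.8689, 0.8771)
θ=17°: |BD| = 4.2232
θ=17°: circle(B,3.00) ∩ circle(D,6.00): a=-1.0851, h=2.7969
θ=17°:   candidates: C₊=(2.3884,3.8384) cross=11.812; C₋=(1.2266,-1.6334) cross=-11.812
θ=17°:   branch - wants cross < 0 → take C=(1.2266,-1.6334) (cross=-11.812)
θ=17°: ex = (C−B)/|BC| = (-0.5474,-0.8369); ey = (0.8369,-0.5474)
θ=17°: P = B + 0.92·ex + 2.97·ey = (4.8507,-1.5187)

θ=14°: 4.90 -1.67
θ=17°: 4.85 -1.52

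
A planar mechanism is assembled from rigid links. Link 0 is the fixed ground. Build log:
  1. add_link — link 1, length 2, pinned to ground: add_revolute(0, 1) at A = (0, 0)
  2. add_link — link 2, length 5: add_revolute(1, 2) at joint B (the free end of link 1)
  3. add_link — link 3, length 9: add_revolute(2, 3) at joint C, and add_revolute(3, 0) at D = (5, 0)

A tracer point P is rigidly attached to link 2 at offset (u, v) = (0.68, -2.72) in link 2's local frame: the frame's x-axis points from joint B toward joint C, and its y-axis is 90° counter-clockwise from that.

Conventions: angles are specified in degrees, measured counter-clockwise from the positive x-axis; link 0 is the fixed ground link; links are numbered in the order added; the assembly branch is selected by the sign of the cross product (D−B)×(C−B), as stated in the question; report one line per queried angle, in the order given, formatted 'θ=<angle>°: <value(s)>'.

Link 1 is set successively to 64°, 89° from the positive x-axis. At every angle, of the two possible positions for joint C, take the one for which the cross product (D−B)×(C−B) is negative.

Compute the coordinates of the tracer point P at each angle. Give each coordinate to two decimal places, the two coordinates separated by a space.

A=(0,0), D=(5.00,0)
θ=64°: B = A + 2.00·(cos64°, sin64°) = (0.8767, 1.7976)
θ=64°: |BD| = 4.4981
θ=64°: circle(B,5.00) ∩ circle(D,9.00): a=-3.9759, h=3.0319
θ=64°:   candidates: C₊=(-1.5562,6.1658) cross=13.638; C₋=(-3.9795,0.6072) cross=-13.638
θ=64°:   branch - wants cross < 0 → take C=(-3.9795,0.6072) (cross=-13.638)
θ=64°: ex = (C−B)/|BC| = (-0.9712,-0.2381); ey = (0.2381,-0.9712)
θ=64°: P = B + 0.68·ex + -2.72·ey = (-0.4313,4.2775)
θ=89°: B = A + 2.00·(cos89°, sin89°) = (0.0349, 1.9997)
θ=89°: |BD| = 5.3527
θ=89°: circle(B,5.00) ∩ circle(D,9.00): a=-2.5547, h=4.2981
θ=89°:   candidates: C₊=(-0.7291,6.9410) cross=23.006; C₋=(-3.9405,-1.0328) cross=-23.006
θ=89°:   branch - wants cross < 0 → take C=(-3.9405,-1.0328) (cross=-23.006)
θ=89°: ex = (C−B)/|BC| = (-0.7951,-0.6065); ey = (0.6065,-0.7951)
θ=89°: P = B + 0.68·ex + -2.72·ey = (-2.1554,3.7499)

θ=64°: -0.43 4.28
θ=89°: -2.16 3.75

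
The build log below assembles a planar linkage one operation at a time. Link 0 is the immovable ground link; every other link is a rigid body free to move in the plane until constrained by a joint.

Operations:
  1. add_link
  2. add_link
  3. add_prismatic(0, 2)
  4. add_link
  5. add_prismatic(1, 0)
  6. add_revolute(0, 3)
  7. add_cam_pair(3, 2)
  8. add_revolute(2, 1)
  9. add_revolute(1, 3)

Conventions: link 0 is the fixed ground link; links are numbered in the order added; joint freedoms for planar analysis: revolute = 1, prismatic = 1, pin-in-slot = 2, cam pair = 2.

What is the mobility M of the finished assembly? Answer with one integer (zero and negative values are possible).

ground; <1,0,0>
#1 <2,0,0>
#2 <3,0,0>
P:0↔2 J1 <3,1,0>
#3 <4,1,0>
P:1↔0 J1 <4,2,0>
R:0↔3 J1 <4,3,0>
C:3↔2 J2 <4,3,1>
R:2↔1 J1 <4,4,1>
R:1↔3 J1 <4,5,1>
3×3 − 2×5 − 1×1 = -2

M = -2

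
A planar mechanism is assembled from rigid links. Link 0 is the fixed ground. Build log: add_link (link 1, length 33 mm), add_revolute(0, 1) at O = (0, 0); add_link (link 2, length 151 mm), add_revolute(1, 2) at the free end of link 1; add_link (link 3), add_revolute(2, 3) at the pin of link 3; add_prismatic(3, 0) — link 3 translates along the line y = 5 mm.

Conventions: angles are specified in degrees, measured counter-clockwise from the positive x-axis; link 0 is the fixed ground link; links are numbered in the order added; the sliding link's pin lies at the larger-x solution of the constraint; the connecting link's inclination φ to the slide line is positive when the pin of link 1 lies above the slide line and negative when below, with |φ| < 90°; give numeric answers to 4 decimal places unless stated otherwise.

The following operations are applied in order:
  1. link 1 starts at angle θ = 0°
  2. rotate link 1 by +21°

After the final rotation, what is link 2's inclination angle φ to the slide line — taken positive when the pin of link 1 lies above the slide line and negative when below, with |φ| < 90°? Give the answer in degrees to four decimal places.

geometry: r = 33 mm, L = 151 mm, e = 5 mm; θ starts at 0°
rotate link 1 by +21°: θ ← 0° +21° = 21°
h = r sin θ − e = 11.826142 − 5 = 6.826142
sin φ = h / L = 6.826142 / 151 = 0.04520624
φ = arcsin(0.04520624) = 2.591010°

2.5910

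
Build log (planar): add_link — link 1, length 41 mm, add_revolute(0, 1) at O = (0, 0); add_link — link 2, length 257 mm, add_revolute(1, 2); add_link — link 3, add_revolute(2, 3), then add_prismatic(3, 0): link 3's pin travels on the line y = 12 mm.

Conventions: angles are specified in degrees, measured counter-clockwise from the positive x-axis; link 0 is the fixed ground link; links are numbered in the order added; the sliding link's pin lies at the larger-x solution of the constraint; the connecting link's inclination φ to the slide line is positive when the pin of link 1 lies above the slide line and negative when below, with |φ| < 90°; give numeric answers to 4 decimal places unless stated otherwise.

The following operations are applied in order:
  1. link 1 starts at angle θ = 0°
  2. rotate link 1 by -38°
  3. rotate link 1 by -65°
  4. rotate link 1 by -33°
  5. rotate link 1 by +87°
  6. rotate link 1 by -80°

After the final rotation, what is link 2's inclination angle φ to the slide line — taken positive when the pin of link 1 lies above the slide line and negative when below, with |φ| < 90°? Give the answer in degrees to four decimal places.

geometry: r = 41 mm, L = 257 mm, e = 12 mm; θ starts at 0°
rotate link 1 by -38°: θ ← 0° -38° = -38°
rotate link 1 by -65°: θ ← -38° -65° = -103°
rotate link 1 by -33°: θ ← -103° -33° = -136°
rotate link 1 by +87°: θ ← -136° +87° = -49°
rotate link 1 by -80°: θ ← -49° -80° = -129°
h = r sin θ − e = -31.862984 − 12 = -43.862984
sin φ = h / L = -43.862984 / 257 = -0.17067309
φ = arcsin(-0.17067309) = -9.826956°

-9.8270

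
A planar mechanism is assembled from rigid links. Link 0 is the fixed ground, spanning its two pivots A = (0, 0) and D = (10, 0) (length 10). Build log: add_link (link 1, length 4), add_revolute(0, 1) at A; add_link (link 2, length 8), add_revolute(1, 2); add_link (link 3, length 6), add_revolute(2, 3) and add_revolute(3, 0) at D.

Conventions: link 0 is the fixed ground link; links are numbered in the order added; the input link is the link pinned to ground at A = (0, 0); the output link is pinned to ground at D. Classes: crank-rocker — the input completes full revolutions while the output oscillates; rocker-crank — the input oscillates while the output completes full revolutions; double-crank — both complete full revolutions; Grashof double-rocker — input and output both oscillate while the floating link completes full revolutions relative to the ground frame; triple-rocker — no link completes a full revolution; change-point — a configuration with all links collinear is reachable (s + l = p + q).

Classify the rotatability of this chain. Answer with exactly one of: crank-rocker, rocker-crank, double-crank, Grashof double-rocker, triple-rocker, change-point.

lengths: ground=10, input=4, coupler=8, output=6
sorted: s=4 (shortest), l=10 (longest), p+q=14
s + l = 14 vs p + q = 14
s + l = p + q → change-point (collinear configuration reachable)

change-point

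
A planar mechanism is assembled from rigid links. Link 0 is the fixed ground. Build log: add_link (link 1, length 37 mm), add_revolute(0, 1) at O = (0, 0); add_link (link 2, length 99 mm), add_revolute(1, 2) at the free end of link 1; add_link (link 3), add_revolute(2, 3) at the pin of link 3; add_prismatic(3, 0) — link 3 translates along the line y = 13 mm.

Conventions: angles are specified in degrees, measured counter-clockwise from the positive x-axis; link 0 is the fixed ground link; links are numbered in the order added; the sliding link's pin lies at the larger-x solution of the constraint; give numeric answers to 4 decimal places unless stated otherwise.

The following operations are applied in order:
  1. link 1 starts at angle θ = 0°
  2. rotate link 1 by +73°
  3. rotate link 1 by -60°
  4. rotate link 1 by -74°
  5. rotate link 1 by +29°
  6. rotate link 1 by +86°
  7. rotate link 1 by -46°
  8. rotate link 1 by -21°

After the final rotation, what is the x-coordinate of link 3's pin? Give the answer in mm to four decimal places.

geometry: r = 37 mm, L = 99 mm, e = 13 mm; θ starts at 0°
rotate link 1 by +73°: θ ← 0° +73° = 73°
rotate link 1 by -60°: θ ← 73° -60° = 13°
rotate link 1 by -74°: θ ← 13° -74° = -61°
rotate link 1 by +29°: θ ← -61° +29° = -32°
rotate link 1 by +86°: θ ← -32° +86° = 54°
rotate link 1 by -46°: θ ← 54° -46° = 8°
rotate link 1 by -21°: θ ← 8° -21° = -13°
crank pin P = (r cos θ, r sin θ) = (36.051692, -8.323189)
h = r sin θ − e = -8.323189 − 13 = -21.323189
x = r cos θ + √(L² − h²) = 36.051692 + 96.676376 = 132.728068

132.7281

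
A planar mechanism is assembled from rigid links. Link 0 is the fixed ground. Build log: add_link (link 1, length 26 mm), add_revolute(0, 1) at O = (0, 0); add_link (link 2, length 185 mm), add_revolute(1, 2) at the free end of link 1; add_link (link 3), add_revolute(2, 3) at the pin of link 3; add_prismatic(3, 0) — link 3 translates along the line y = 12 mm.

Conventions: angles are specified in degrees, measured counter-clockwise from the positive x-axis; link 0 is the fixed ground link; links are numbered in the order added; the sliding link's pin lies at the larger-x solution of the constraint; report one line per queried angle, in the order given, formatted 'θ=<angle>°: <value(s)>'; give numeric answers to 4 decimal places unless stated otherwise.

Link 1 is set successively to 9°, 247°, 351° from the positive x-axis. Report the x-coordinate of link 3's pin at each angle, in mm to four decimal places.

geometry: r = 26 mm, L = 185 mm, e = 12 mm
θ=9°: crank pin P = (r cos θ, r sin θ) = (25.679897, 4.067296)
θ=9°: h = r sin θ − e = 4.067296 − 12 = -7.932704
θ=9°: x = r cos θ + √(L² − h²) = 25.679897 + 184.829847 = 210.509743
θ=247°: crank pin P = (r cos θ, r sin θ) = (-10.159009, -23.933126)
θ=247°: h = r sin θ − e = -23.933126 − 12 = -35.933126
θ=247°: x = r cos θ + √(L² − h²) = -10.159009 + 181.476749 = 171.317740
θ=351°: crank pin P = (r cos θ, r sin θ) = (25.679897, -4.067296)
θ=351°: h = r sin θ − e = -4.067296 − 12 = -16.067296
θ=351°: x = r cos θ + √(L² − h²) = 25.679897 + 184.300955 = 209.980852

θ=9°: 210.5097
θ=247°: 171.3177
θ=351°: 209.9809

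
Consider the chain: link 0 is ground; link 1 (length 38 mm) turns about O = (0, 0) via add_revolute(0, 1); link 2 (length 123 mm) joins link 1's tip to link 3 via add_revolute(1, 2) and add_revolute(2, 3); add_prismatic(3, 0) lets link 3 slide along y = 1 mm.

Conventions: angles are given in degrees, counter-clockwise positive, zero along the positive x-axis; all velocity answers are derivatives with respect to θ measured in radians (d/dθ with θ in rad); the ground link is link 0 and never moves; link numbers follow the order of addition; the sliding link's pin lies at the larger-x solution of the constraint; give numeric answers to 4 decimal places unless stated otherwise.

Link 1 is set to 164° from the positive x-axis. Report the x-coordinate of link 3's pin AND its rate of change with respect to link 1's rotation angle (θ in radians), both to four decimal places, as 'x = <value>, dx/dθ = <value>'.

geometry: r = 38 mm, L = 123 mm, e = 1 mm
crank pin P = (r cos θ, r sin θ) = (-36.527944, 10.474220)
h = r sin θ − e = 10.474220 − 1 = 9.474220
x = r cos θ + √(L² − h²) = -36.527944 + 122.634576 = 86.106631
dx/dθ = −r sin θ − h·r cos θ/√(L² − h²) (θ in radians; h = 9.474220) = -7.652228

x = 86.1066, dx/dθ = -7.6522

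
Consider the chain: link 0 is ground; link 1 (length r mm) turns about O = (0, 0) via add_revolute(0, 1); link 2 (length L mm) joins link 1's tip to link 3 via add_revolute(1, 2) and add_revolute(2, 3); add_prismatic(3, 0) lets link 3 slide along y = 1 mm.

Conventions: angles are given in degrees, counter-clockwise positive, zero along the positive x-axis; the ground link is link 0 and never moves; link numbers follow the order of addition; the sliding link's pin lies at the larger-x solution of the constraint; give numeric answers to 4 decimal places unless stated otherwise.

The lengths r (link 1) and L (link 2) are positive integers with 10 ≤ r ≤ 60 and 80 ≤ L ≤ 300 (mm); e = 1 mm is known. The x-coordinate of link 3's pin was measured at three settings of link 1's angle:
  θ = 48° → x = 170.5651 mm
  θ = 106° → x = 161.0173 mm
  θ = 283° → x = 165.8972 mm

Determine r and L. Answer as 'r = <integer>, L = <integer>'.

constraint per measurement: (x − r cos θ)² + (r sin θ − e)² = L²
subtracting the θ₁ and θ₂ equations cancels the r² and L² terms:
r = (x₁² − x₂²) / (2[(x₁cos θ₁ + e sin θ₁) − (x₂cos θ₂ + e sin θ₂)]) = 10.0000 → r = 10
L² = (x₁ − r cos θ₁)² + (r sin θ₁ − e)² = 26895.9839 → L = 164.0000 → L = 164
check at θ₃=283°: x = 165.8972 (printed 165.8972) ✓

r = 10, L = 164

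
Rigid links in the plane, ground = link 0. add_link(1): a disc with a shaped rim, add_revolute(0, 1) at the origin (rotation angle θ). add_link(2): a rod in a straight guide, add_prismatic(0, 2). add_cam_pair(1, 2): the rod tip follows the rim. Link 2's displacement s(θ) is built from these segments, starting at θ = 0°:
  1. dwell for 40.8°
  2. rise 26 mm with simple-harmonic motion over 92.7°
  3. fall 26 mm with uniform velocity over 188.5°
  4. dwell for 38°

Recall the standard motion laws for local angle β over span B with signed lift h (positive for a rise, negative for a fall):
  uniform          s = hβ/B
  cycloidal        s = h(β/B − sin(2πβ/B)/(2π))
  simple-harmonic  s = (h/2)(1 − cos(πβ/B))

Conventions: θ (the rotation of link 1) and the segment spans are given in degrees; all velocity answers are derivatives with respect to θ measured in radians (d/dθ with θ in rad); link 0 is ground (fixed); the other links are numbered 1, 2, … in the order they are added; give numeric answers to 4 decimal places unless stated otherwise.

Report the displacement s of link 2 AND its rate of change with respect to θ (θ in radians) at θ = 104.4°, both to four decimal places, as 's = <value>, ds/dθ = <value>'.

segment 1 (0° to 40.8°, dwell): s unchanged at 0.0000
θ = 104.4° falls in segment 2 (40.8° to 133.5°, simple-harmonic, h = 26): β = 104.4 − 40.8 = 63.6°, B = 92.7°; Δs = 26/2·(1 − cos(π·0.6861)) = 20.1743; s = 0.0000 + 20.1743 = 20.1743
velocity in seg [40.8°–133.5°] (simple-harmonic), θ in radians: β = 63.6° = 1.1100 rad, B = 92.7° = 1.6179 rad; ds/dθ = (πh/(2B)) sin(πβ/B) = (π·26/(2·1.6179)) sin(π·0.6861) = 21.050725 mm/rad

s = 20.1743, ds/dθ = 21.0507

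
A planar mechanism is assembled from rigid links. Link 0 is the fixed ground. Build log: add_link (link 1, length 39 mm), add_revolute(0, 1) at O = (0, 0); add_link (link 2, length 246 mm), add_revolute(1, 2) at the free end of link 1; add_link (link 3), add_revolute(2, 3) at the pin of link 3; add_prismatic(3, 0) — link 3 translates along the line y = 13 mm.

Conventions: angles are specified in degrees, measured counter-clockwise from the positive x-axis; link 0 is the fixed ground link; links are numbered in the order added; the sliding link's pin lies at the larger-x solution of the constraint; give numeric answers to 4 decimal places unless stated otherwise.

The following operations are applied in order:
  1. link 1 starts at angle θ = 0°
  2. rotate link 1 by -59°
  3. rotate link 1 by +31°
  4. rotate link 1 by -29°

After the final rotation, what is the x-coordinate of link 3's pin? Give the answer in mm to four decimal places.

geometry: r = 39 mm, L = 246 mm, e = 13 mm; θ starts at 0°
rotate link 1 by -59°: θ ← 0° -59° = -59°
rotate link 1 by +31°: θ ← -59° +31° = -28°
rotate link 1 by -29°: θ ← -28° -29° = -57°
crank pin P = (r cos θ, r sin θ) = (21.240922, -32.708152)
h = r sin θ − e = -32.708152 − 13 = -45.708152
x = r cos θ + √(L² − h²) = 21.240922 + 241.716290 = 262.957212

262.9572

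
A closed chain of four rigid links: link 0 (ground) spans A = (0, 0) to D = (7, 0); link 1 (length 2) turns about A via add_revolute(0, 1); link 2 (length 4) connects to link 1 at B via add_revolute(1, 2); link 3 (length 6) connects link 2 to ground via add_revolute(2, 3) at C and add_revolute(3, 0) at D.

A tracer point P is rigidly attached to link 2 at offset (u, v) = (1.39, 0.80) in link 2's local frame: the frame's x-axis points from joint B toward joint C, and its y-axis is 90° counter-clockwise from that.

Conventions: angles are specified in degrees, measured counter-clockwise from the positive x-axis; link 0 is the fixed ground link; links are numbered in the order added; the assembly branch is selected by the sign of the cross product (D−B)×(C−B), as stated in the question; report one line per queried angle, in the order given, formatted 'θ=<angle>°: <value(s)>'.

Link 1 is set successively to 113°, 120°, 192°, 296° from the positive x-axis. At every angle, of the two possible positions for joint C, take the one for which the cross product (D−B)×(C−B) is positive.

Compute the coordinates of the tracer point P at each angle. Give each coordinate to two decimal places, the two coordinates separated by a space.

A=(0,0), D=(7.00,0)
θ=113°: B = A + 2.00·(cos113°, sin113°) = (-0.7815, 1.8410)
θ=113°: |BD| = 7.9963
θ=113°: circle(B,4.00) ∩ circle(D,6.00): a=2.7476, h=2.9070
θ=113°:   candidates: C₊=(2.5616,4.0374) cross=23.246; C₋=(1.2230,-1.6205) cross=-23.246
θ=113°:   branch + wants cross > 0 → take C=(2.5616,4.0374) (cross=23.246)
θ=113°: ex = (C−B)/|BC| = (0.8358,0.5491); ey = (-0.5491,0.8358)
θ=113°: P = B + 1.39·ex + 0.80·ey = (-0.0590,3.2729)
θ=120°: B = A + 2.00·(cos120°, sin120°) = (-1.0000, 1.7321)
θ=120°: |BD| = 8.1854
θ=120°: circle(B,4.00) ∩ circle(D,6.00): a=2.8710, h=2.7852
θ=120°:   candidates: C₊=(2.3953,3.8467) cross=22.798; C₋=(1.2166,-1.5976) cross=-22.798
θ=120°:   branch + wants cross > 0 → take C=(2.3953,3.8467) (cross=22.798)
θ=120°: ex = (C−B)/|BC| = (0.8488,0.5287); ey = (-0.5287,0.8488)
θ=120°: P = B + 1.39·ex + 0.80·ey = (-0.2431,3.1460)
θ=192°: B = A + 2.00·(cos192°, sin192°) = (-1.9563, -0.4158)
θ=192°: |BD| = 8.9659
θ=192°: circle(B,4.00) ∩ circle(D,6.00): a=3.3676, h=2.1585
θ=192°:   candidates: C₊=(1.3076,1.8965) cross=19.353; C₋=(1.5078,-2.4158) cross=-19.353
θ=192°:   branch + wants cross > 0 → take C=(1.3076,1.8965) (cross=19.353)
θ=192°: ex = (C−B)/|BC| = (0.8160,0.5781); ey = (-0.5781,0.8160)
θ=192°: P = B + 1.39·ex + 0.80·ey = (-1.2846,1.0405)
θ=296°: B = A + 2.00·(cos296°, sin296°) = (0.8767, -1.7976)
θ=296°: |BD| = 6.3817
θ=296°: circle(B,4.00) ∩ circle(D,6.00): a=1.6238, h=3.6556
θ=296°:   candidates: C₊=(1.4051,2.1674) cross=23.329; C₋=(3.4645,-4.8477) cross=-23.329
θ=296°:   branch + wants cross > 0 → take C=(1.4051,2.1674) (cross=23.329)
θ=296°: ex = (C−B)/|BC| = (0.1321,0.9912); ey = (-0.9912,0.1321)
θ=296°: P = B + 1.39·ex + 0.80·ey = (0.2674,-0.3141)

θ=113°: -0.06 3.27
θ=120°: -0.24 3.15
θ=192°: -1.28 1.04
θ=296°: 0.27 -0.31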